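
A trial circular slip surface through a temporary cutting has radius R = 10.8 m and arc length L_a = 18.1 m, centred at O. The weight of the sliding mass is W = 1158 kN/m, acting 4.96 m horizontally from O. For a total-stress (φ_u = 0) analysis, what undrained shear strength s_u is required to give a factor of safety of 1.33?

s_u = 39.1 kPa

FS = s_u·L_a·R / (W·d), so s_u = FS·W·d / (L_a·R).
s_u = 1.33·1158·4.96 / (18.10·10.8) = 7639.1 / 195.48 = 39.08 kPa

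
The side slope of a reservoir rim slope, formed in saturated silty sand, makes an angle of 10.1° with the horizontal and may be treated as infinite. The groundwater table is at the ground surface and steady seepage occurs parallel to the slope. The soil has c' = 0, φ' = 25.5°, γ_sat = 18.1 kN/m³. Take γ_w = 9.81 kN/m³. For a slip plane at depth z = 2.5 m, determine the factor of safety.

With seepage parallel to the slope and the water table at the surface, the effective normal stress on the slip plane uses the buoyant unit weight γ' = γ_sat − γ_w while the driving shear stress uses γ_sat:
FS = [c' + γ' z cos²β tanφ'] / [γ_sat z sinβ cosβ]
(For c' = 0 this reduces to FS = (γ'/γ_sat)·tanφ'/tanβ.)
γ' = 18.1 − 9.81 = 8.29 kN/m³
Numerator = 0.0 + 8.29·2.5·cos²10.1°·tan25.5° = 0.0 + 8.29·2.5·0.9692·0.4770 = 9.581 kPa
Denominator = 18.1·2.5·sin10.1°·cos10.1° = 18.1·2.5·0.1754·0.9845 = 7.812 kPa
FS = 9.581 / 7.812 = 1.226

FS = 1.23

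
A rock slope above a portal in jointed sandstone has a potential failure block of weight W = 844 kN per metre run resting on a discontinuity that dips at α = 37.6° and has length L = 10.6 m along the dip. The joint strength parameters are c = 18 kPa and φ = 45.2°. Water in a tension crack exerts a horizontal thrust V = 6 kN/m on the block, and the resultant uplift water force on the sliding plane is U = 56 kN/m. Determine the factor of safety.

Resolving the block weight along and normal to the plane and applying the Mohr–Coulomb strength on the joint:
N' = W cosα − U − V sinα = 844·cos37.6° − 56 − 6·sin37.6° = 609.0 kN/m
Driving force T = W sinα + V cosα = 844·sin37.6° + 6·cos37.6° = 519.7 kN/m
Resisting force R = c·L + N'·tanφ = 18·10.6 + 609.0·tan45.2° = 190.8 + 613.3 = 804.1 kN/m
FS = R / T = 804.1 / 519.7 = 1.547

FS = 1.55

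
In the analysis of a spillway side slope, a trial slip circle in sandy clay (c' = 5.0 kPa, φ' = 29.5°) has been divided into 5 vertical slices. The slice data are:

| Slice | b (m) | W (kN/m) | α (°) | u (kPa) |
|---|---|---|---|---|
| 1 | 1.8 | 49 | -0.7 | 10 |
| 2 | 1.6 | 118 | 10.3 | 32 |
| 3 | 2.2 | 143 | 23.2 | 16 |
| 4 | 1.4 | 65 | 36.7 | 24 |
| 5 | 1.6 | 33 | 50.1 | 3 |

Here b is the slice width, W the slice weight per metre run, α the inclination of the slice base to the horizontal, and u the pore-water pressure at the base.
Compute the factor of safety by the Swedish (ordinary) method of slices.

Ordinary method of slices: FS = Σ[c'·Δl_i + (W_i cosα_i − u_i·Δl_i)·tanφ'] / Σ W_i sinα_i, with Δl_i = b_i / cosα_i.
Slice 1: Δl = 1.8/cos(-0.7°) = 1.800 m; N'_1 = 49·cos(-0.7°) − 10·1.800 = 31.0; c'Δl = 9.00; W sinα = -0.6
Slice 2: Δl = 1.6/cos10.3° = 1.626 m; N'_2 = 118·cos10.3° − 32·1.626 = 64.1; c'Δl = 8.13; W sinα = 21.1
Slice 3: Δl = 2.2/cos23.2° = 2.394 m; N'_3 = 143·cos23.2° − 16·2.394 = 93.1; c'Δl = 11.97; W sinα = 56.3
Slice 4: Δl = 1.4/cos36.7° = 1.746 m; N'_4 = 65·cos36.7° − 24·1.746 = 10.2; c'Δl = 8.73; W sinα = 38.8
Slice 5: Δl = 1.6/cos50.1° = 2.494 m; N'_5 = 33·cos50.1° − 3·2.494 = 13.7; c'Δl = 12.47; W sinα = 25.3
Σc'Δl = 50.3 kN/m; ΣN' = 212.1 kN/m; ΣW sinα = 141.0 kN/m
Resisting = 50.3 + 212.1·tan29.5° = 50.3 + 120.0 = 170.3 kN/m
FS = 170.3 / 141.0 = 1.208

FS = 1.21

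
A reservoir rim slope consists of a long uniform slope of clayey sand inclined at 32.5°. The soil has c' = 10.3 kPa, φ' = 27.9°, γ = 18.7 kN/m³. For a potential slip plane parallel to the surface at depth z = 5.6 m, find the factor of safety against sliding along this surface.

For an infinite slope with a slip plane parallel to the surface (no pore pressure): FS = [c' + γz cos²β tanφ'] / [γz sinβ cosβ].
γz = 18.7·5.6 = 104.72 kN/m²
Numerator = 10.3 + 104.72·cos²32.5°·tan27.9° = 10.3 + 104.72·0.7113·0.5295 = 49.740 kPa
Denominator = 104.72·sin32.5°·cos32.5° = 104.72·0.5373·0.8434 = 47.454 kPa
FS = 49.740 / 47.454 = 1.048

FS = 1.05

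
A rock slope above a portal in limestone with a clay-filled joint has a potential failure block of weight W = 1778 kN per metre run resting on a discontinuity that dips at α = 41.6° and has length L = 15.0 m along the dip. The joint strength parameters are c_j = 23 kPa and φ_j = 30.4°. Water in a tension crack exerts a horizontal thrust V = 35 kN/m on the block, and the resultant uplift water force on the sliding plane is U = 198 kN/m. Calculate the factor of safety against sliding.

Resolving the block weight along and normal to the plane and applying the Mohr–Coulomb strength on the joint:
N' = W cosα − U − V sinα = 1778·cos41.6° − 198 − 35·sin41.6° = 1108.3 kN/m
Driving force T = W sinα + V cosα = 1778·sin41.6° + 35·cos41.6° = 1206.6 kN/m
Resisting force R = c_j·L + N'·tanφ_j = 23·15.0 + 1108.3·tan30.4° = 345.0 + 650.3 = 995.3 kN/m
FS = R / T = 995.3 / 1206.6 = 0.825

FS = 0.82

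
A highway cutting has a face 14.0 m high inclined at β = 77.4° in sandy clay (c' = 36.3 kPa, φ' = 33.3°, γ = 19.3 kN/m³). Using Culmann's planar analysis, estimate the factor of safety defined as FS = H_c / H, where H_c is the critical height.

H_c = (4c'/γ) · sinβ cosφ' / [1 − cos(β − φ')]
    = (4·36.3/19.3) · sin77.4°·cos33.3° / [1 − cos44.1°]
    = 7.523 · 0.8157 / 0.2819 = 21.77 m
FS = H_c / H = 21.77 / 14.0 = 1.555

FS = 1.56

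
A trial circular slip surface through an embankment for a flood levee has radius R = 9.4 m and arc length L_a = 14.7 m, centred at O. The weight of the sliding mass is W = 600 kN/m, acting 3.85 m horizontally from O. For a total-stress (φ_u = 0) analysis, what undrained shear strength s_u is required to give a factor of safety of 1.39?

FS = s_u·L_a·R / (W·d), so s_u = FS·W·d / (L_a·R).
s_u = 1.39·600·3.85 / (14.70·9.4) = 3210.9 / 138.18 = 23.24 kPa

s_u = 23.2 kPa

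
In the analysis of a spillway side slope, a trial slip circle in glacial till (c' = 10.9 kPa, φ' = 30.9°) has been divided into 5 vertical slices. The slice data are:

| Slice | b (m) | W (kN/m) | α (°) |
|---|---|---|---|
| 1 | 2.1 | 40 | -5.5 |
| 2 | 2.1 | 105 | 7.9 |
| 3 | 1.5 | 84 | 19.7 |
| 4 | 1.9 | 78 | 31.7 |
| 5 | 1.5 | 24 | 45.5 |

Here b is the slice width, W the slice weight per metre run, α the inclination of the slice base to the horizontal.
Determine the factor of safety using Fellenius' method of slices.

FS = 3.03

Ordinary method of slices: FS = Σ[c'·Δl_i + (W_i cosα_i)·tanφ'] / Σ W_i sinα_i, with Δl_i = b_i / cosα_i.
Slice 1: Δl = 2.1/cos(-5.5°) = 2.110 m; N'_1 = 40·cos(-5.5°) = 39.8; c'Δl = 23.00; W sinα = -3.8
Slice 2: Δl = 2.1/cos7.9° = 2.120 m; N'_2 = 105·cos7.9° = 104.0; c'Δl = 23.11; W sinα = 14.4
Slice 3: Δl = 1.5/cos19.7° = 1.593 m; N'_3 = 84·cos19.7° = 79.1; c'Δl = 17.37; W sinα = 28.3
Slice 4: Δl = 1.9/cos31.7° = 2.233 m; N'_4 = 78·cos31.7° = 66.4; c'Δl = 24.34; W sinα = 41.0
Slice 5: Δl = 1.5/cos45.5° = 2.140 m; N'_5 = 24·cos45.5° = 16.8; c'Δl = 23.33; W sinα = 17.1
Σc'Δl = 111.1 kN/m; ΣN' = 306.1 kN/m; ΣW sinα = 97.0 kN/m
Resisting = 111.1 + 306.1·tan30.9° = 111.1 + 183.2 = 294.3 kN/m
FS = 294.3 / 97.0 = 3.034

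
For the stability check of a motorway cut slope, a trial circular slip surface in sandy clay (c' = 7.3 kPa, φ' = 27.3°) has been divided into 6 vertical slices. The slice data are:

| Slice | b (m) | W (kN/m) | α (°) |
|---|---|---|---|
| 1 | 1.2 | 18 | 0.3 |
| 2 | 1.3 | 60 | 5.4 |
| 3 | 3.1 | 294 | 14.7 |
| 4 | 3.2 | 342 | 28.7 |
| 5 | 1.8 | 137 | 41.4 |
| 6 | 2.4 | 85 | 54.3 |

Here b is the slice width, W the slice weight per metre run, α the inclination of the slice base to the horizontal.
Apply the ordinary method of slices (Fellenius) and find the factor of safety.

FS = 1.33

Ordinary method of slices: FS = Σ[c'·Δl_i + (W_i cosα_i)·tanφ'] / Σ W_i sinα_i, with Δl_i = b_i / cosα_i.
Slice 1: Δl = 1.2/cos0.3° = 1.200 m; N'_1 = 18·cos0.3° = 18.0; c'Δl = 8.76; W sinα = 0.1
Slice 2: Δl = 1.3/cos5.4° = 1.306 m; N'_2 = 60·cos5.4° = 59.7; c'Δl = 9.53; W sinα = 5.6
Slice 3: Δl = 3.1/cos14.7° = 3.205 m; N'_3 = 294·cos14.7° = 284.4; c'Δl = 23.40; W sinα = 74.6
Slice 4: Δl = 3.2/cos28.7° = 3.648 m; N'_4 = 342·cos28.7° = 300.0; c'Δl = 26.63; W sinα = 164.2
Slice 5: Δl = 1.8/cos41.4° = 2.400 m; N'_5 = 137·cos41.4° = 102.8; c'Δl = 17.52; W sinα = 90.6
Slice 6: Δl = 2.4/cos54.3° = 4.113 m; N'_6 = 85·cos54.3° = 49.6; c'Δl = 30.02; W sinα = 69.0
Σc'Δl = 115.9 kN/m; ΣN' = 814.5 kN/m; ΣW sinα = 404.2 kN/m
Resisting = 115.9 + 814.5·tan27.3° = 115.9 + 420.4 = 536.2 kN/m
FS = 536.2 / 404.2 = 1.327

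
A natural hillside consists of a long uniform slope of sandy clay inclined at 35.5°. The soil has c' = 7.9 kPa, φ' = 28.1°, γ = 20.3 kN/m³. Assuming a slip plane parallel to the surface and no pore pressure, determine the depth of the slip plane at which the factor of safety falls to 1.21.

Setting FS = 1.21 in FS = [c' + γz cos²β tanφ'] / [γz sinβ cosβ] and solving for z:
z = c' / [γ cosβ (FS·sinβ − cosβ·tanφ')]
  = 7.9 / [20.3·cos35.5°·(1.21·sin35.5° − cos35.5°·tan28.1°)]
  = 7.9 / [20.3·0.8141·(1.21·0.5807 − 0.8141·0.5340)]
  = 7.9 / 4.4283 = 1.784 m

z = 1.78 m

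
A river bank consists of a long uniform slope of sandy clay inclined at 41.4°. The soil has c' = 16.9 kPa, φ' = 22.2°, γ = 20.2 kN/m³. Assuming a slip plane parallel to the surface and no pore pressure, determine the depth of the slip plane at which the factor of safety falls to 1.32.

z = 1.97 m

Setting FS = 1.32 in FS = [c' + γz cos²β tanφ'] / [γz sinβ cosβ] and solving for z:
z = c' / [γ cosβ (FS·sinβ − cosβ·tanφ')]
  = 16.9 / [20.2·cos41.4°·(1.32·sin41.4° − cos41.4°·tan22.2°)]
  = 16.9 / [20.2·0.7501·(1.32·0.6613 − 0.7501·0.4081)]
  = 16.9 / 8.5885 = 1.968 m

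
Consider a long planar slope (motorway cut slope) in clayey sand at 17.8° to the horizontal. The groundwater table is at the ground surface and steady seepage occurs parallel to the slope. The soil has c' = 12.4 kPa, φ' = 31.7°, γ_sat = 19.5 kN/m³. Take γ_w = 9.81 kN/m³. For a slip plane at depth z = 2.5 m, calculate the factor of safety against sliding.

With seepage parallel to the slope and the water table at the surface, the effective normal stress on the slip plane uses the buoyant unit weight γ' = γ_sat − γ_w while the driving shear stress uses γ_sat:
FS = [c' + γ' z cos²β tanφ'] / [γ_sat z sinβ cosβ]
γ' = 19.5 − 9.81 = 9.69 kN/m³
Numerator = 12.4 + 9.69·2.5·cos²17.8°·tan31.7° = 12.4 + 9.69·2.5·0.9066·0.6176 = 25.964 kPa
Denominator = 19.5·2.5·sin17.8°·cos17.8° = 19.5·2.5·0.3057·0.9521 = 14.189 kPa
FS = 25.964 / 14.189 = 1.830

FS = 1.83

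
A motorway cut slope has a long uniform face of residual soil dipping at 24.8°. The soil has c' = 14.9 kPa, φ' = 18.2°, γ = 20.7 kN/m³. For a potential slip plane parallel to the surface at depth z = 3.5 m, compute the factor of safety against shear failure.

For an infinite slope with a slip plane parallel to the surface (no pore pressure): FS = [c' + γz cos²β tanφ'] / [γz sinβ cosβ].
γz = 20.7·3.5 = 72.45 kN/m²
Numerator = 14.9 + 72.45·cos²24.8°·tan18.2° = 14.9 + 72.45·0.8241·0.3288 = 34.529 kPa
Denominator = 72.45·sin24.8°·cos24.8° = 72.45·0.4195·0.9078 = 27.587 kPa
FS = 34.529 / 27.587 = 1.252

FS = 1.25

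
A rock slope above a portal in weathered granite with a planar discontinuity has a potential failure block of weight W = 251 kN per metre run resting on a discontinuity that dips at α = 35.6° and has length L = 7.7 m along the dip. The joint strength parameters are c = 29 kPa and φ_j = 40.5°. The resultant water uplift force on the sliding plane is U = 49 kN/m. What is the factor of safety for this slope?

FS = 2.43

Resolving the block weight along and normal to the plane and applying the Mohr–Coulomb strength on the joint:
N' = W cosα − U = 251·cos35.6° − 49 = 155.1 kN/m
Driving force T = W sinα = 251·sin35.6° = 146.1 kN/m
Resisting force R = c·L + N'·tanφ_j = 29·7.7 + 155.1·tan40.5° = 223.3 + 132.5 = 355.8 kN/m
FS = R / T = 355.8 / 146.1 = 2.435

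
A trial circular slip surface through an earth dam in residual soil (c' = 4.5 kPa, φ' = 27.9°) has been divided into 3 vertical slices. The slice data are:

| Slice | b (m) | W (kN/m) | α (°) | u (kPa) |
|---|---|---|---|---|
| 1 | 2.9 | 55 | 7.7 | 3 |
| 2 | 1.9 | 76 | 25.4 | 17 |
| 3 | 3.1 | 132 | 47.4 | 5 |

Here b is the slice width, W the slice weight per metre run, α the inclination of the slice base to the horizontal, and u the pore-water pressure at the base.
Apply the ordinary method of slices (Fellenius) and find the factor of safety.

FS = 0.88

Ordinary method of slices: FS = Σ[c'·Δl_i + (W_i cosα_i − u_i·Δl_i)·tanφ'] / Σ W_i sinα_i, with Δl_i = b_i / cosα_i.
Slice 1: Δl = 2.9/cos7.7° = 2.926 m; N'_1 = 55·cos7.7° − 3·2.926 = 45.7; c'Δl = 13.17; W sinα = 7.4
Slice 2: Δl = 1.9/cos25.4° = 2.103 m; N'_2 = 76·cos25.4° − 17·2.103 = 32.9; c'Δl = 9.46; W sinα = 32.6
Slice 3: Δl = 3.1/cos47.4° = 4.580 m; N'_3 = 132·cos47.4° − 5·4.580 = 66.4; c'Δl = 20.61; W sinα = 97.2
Σc'Δl = 43.2 kN/m; ΣN' = 145.1 kN/m; ΣW sinα = 137.1 kN/m
Resisting = 43.2 + 145.1·tan27.9° = 43.2 + 76.8 = 120.1 kN/m
FS = 120.1 / 137.1 = 0.875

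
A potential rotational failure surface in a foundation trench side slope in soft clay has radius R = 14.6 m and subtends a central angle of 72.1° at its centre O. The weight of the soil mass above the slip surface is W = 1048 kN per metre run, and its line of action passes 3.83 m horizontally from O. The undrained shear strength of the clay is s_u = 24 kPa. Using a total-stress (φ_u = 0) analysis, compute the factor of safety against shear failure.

Taking moments about the centre O, the resisting moment is provided by the undrained shear strength acting along the arc:
Arc length L_a = R·θ = 14.6·(72.1°·π/180) = 14.6·1.2584 = 18.37 m
M_R = s_u·L_a·R = 24·18.37·14.6 = 6437.7 kN·m/m
M_D = W·d = 1048·3.83 = 4013.8 kN·m/m
FS = M_R / M_D = 6437.7 / 4013.8 = 1.604

FS = 1.60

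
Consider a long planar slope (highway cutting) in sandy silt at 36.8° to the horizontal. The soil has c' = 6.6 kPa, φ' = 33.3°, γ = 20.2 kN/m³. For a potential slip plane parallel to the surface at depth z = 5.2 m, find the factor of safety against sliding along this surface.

For an infinite slope with a slip plane parallel to the surface (no pore pressure): FS = [c' + γz cos²β tanφ'] / [γz sinβ cosβ].
γz = 20.2·5.2 = 105.04 kN/m²
Numerator = 6.6 + 105.04·cos²36.8°·tan33.3° = 6.6 + 105.04·0.6412·0.6569 = 50.840 kPa
Denominator = 105.04·sin36.8°·cos36.8° = 105.04·0.5990·0.8007 = 50.383 kPa
FS = 50.840 / 50.383 = 1.009

FS = 1.01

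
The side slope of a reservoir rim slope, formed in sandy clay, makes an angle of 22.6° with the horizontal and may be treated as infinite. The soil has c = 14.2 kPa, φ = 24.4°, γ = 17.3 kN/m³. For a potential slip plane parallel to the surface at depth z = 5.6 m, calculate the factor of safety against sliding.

FS = 1.50

For an infinite slope with a slip plane parallel to the surface (no pore pressure): FS = [c + γz cos²β tanφ] / [γz sinβ cosβ].
γz = 17.3·5.6 = 96.88 kN/m²
Numerator = 14.2 + 96.88·cos²22.6°·tan24.4° = 14.2 + 96.88·0.8523·0.4536 = 51.657 kPa
Denominator = 96.88·sin22.6°·cos22.6° = 96.88·0.3843·0.9232 = 34.372 kPa
FS = 51.657 / 34.372 = 1.503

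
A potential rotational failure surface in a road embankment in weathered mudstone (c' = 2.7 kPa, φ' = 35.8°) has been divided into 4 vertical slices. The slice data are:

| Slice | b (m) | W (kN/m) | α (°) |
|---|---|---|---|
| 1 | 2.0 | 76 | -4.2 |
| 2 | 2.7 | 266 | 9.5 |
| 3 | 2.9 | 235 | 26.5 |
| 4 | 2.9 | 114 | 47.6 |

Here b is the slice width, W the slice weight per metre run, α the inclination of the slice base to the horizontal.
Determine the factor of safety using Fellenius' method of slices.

Ordinary method of slices: FS = Σ[c'·Δl_i + (W_i cosα_i)·tanφ'] / Σ W_i sinα_i, with Δl_i = b_i / cosα_i.
Slice 1: Δl = 2.0/cos(-4.2°) = 2.005 m; N'_1 = 76·cos(-4.2°) = 75.8; c'Δl = 5.41; W sinα = -5.6
Slice 2: Δl = 2.7/cos9.5° = 2.738 m; N'_2 = 266·cos9.5° = 262.4; c'Δl = 7.39; W sinα = 43.9
Slice 3: Δl = 2.9/cos26.5° = 3.240 m; N'_3 = 235·cos26.5° = 210.3; c'Δl = 8.75; W sinα = 104.9
Slice 4: Δl = 2.9/cos47.6° = 4.301 m; N'_4 = 114·cos47.6° = 76.9; c'Δl = 11.61; W sinα = 84.2
Σc'Δl = 33.2 kN/m; ΣN' = 625.3 kN/m; ΣW sinα = 227.4 kN/m
Resisting = 33.2 + 625.3·tan35.8° = 33.2 + 451.0 = 484.2 kN/m
FS = 484.2 / 227.4 = 2.129

FS = 2.13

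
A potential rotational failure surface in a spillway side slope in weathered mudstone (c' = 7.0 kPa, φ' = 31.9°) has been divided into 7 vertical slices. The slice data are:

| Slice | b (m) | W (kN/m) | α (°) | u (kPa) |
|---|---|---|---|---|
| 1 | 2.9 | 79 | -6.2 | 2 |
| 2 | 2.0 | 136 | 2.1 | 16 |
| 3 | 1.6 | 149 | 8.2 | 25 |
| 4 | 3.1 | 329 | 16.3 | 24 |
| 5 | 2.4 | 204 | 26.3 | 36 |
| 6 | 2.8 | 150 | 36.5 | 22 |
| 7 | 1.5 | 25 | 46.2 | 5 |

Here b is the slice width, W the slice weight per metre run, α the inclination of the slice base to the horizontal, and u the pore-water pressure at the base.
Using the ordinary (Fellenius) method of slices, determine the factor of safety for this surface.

Ordinary method of slices: FS = Σ[c'·Δl_i + (W_i cosα_i − u_i·Δl_i)·tanφ'] / Σ W_i sinα_i, with Δl_i = b_i / cosα_i.
Slice 1: Δl = 2.9/cos(-6.2°) = 2.917 m; N'_1 = 79·cos(-6.2°) − 2·2.917 = 72.7; c'Δl = 20.42; W sinα = -8.5
Slice 2: Δl = 2.0/cos2.1° = 2.001 m; N'_2 = 136·cos2.1° − 16·2.001 = 103.9; c'Δl = 14.01; W sinα = 5.0
Slice 3: Δl = 1.6/cos8.2° = 1.617 m; N'_3 = 149·cos8.2° − 25·1.617 = 107.1; c'Δl = 11.32; W sinα = 21.3
Slice 4: Δl = 3.1/cos16.3° = 3.230 m; N'_4 = 329·cos16.3° − 24·3.230 = 238.3; c'Δl = 22.61; W sinα = 92.3
Slice 5: Δl = 2.4/cos26.3° = 2.677 m; N'_5 = 204·cos26.3° − 36·2.677 = 86.5; c'Δl = 18.74; W sinα = 90.4
Slice 6: Δl = 2.8/cos36.5° = 3.483 m; N'_6 = 150·cos36.5° − 22·3.483 = 43.9; c'Δl = 24.38; W sinα = 89.2
Slice 7: Δl = 1.5/cos46.2° = 2.167 m; N'_7 = 25·cos46.2° − 5·2.167 = 6.5; c'Δl = 15.17; W sinα = 18.0
Σc'Δl = 126.6 kN/m; ΣN' = 658.8 kN/m; ΣW sinα = 307.7 kN/m
Resisting = 126.6 + 658.8·tan31.9° = 126.6 + 410.1 = 536.7 kN/m
FS = 536.7 / 307.7 = 1.744

FS = 1.74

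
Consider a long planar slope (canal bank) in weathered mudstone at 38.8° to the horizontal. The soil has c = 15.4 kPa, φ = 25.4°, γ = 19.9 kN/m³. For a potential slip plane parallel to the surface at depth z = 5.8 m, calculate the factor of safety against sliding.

FS = 0.86

For an infinite slope with a slip plane parallel to the surface (no pore pressure): FS = [c + γz cos²β tanφ] / [γz sinβ cosβ].
γz = 19.9·5.8 = 115.42 kN/m²
Numerator = 15.4 + 115.42·cos²38.8°·tan25.4° = 15.4 + 115.42·0.6074·0.4748 = 48.687 kPa
Denominator = 115.42·sin38.8°·cos38.8° = 115.42·0.6266·0.7793 = 56.364 kPa
FS = 48.687 / 56.364 = 0.864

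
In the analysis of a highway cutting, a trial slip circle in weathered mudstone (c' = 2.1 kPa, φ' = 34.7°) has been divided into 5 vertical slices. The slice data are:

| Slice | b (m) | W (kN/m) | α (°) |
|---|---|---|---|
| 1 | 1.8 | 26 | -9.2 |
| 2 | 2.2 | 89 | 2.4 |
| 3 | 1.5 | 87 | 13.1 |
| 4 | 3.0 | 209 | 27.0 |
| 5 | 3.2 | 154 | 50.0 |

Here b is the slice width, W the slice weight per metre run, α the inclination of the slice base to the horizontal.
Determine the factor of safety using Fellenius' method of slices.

FS = 1.57

Ordinary method of slices: FS = Σ[c'·Δl_i + (W_i cosα_i)·tanφ'] / Σ W_i sinα_i, with Δl_i = b_i / cosα_i.
Slice 1: Δl = 1.8/cos(-9.2°) = 1.823 m; N'_1 = 26·cos(-9.2°) = 25.7; c'Δl = 3.83; W sinα = -4.2
Slice 2: Δl = 2.2/cos2.4° = 2.202 m; N'_2 = 89·cos2.4° = 88.9; c'Δl = 4.62; W sinα = 3.7
Slice 3: Δl = 1.5/cos13.1° = 1.540 m; N'_3 = 87·cos13.1° = 84.7; c'Δl = 3.23; W sinα = 19.7
Slice 4: Δl = 3.0/cos27.0° = 3.367 m; N'_4 = 209·cos27.0° = 186.2; c'Δl = 7.07; W sinα = 94.9
Slice 5: Δl = 3.2/cos50.0° = 4.978 m; N'_5 = 154·cos50.0° = 99.0; c'Δl = 10.45; W sinα = 118.0
Σc'Δl = 29.2 kN/m; ΣN' = 484.5 kN/m; ΣW sinα = 232.1 kN/m
Resisting = 29.2 + 484.5·tan34.7° = 29.2 + 335.5 = 364.7 kN/m
FS = 364.7 / 232.1 = 1.571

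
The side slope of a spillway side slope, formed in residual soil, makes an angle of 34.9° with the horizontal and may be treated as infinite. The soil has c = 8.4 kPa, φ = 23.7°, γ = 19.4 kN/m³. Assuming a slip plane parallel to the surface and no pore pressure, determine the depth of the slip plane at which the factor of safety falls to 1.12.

Setting FS = 1.12 in FS = [c + γz cos²β tanφ] / [γz sinβ cosβ] and solving for z:
z = c / [γ cosβ (FS·sinβ − cosβ·tanφ)]
  = 8.4 / [19.4·cos34.9°·(1.12·sin34.9° − cos34.9°·tan23.7°)]
  = 8.4 / [19.4·0.8202·(1.12·0.5721 − 0.8202·0.4390)]
  = 8.4 / 4.4675 = 1.880 m

z = 1.88 m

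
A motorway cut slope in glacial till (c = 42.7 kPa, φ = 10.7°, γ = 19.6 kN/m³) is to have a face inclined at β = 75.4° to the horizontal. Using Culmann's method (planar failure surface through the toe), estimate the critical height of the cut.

H_c = 14.47 m

Culmann's analysis gives the critical failure plane at α_cr = (β + φ)/2 = (75.4 + 10.7)/2 = 43.1°, and the critical height
H_c = (4c/γ) · sinβ cosφ / [1 − cos(β − φ)]
    = (4·42.7/19.6) · sin75.4°·cos10.7° / [1 − cos(64.7°)]
    = 8.714 · 0.9677·0.9826 / [1 − 0.4274]
    = 8.714 · 0.9509 / 0.5726
    = 14.47 m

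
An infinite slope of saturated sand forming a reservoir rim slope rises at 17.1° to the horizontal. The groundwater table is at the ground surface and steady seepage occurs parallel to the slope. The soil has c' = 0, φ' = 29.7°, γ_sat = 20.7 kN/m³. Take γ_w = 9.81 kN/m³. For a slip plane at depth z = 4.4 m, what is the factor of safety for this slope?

FS = 0.98

With seepage parallel to the slope and the water table at the surface, the effective normal stress on the slip plane uses the buoyant unit weight γ' = γ_sat − γ_w while the driving shear stress uses γ_sat:
FS = [c' + γ' z cos²β tanφ'] / [γ_sat z sinβ cosβ]
(For c' = 0 this reduces to FS = (γ'/γ_sat)·tanφ'/tanβ.)
γ' = 20.7 − 9.81 = 10.89 kN/m³
Numerator = 0.0 + 10.89·4.4·cos²17.1°·tan29.7° = 0.0 + 10.89·4.4·0.9135·0.5704 = 24.968 kPa
Denominator = 20.7·4.4·sin17.1°·cos17.1° = 20.7·4.4·0.2940·0.9558 = 25.597 kPa
FS = 24.968 / 25.597 = 0.975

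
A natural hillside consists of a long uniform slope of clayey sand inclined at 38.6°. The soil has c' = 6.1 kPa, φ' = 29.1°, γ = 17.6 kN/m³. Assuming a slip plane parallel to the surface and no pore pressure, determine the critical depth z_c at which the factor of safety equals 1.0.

Setting FS = 1.00 in FS = [c' + γz cos²β tanφ'] / [γz sinβ cosβ] and solving for z:
z = c' / [γ cosβ (FS·sinβ − cosβ·tanφ')]
  = 6.1 / [17.6·cos38.6°·(1.00·sin38.6° − cos38.6°·tan29.1°)]
  = 6.1 / [17.6·0.7815·(1.00·0.6239 − 0.7815·0.5566)]
  = 6.1 / 2.5981 = 2.348 m

z_c = 2.35 m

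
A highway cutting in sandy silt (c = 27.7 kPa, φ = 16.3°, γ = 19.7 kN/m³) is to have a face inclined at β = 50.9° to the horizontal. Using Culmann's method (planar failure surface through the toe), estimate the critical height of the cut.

Culmann's analysis gives the critical failure plane at α_cr = (β + φ)/2 = (50.9 + 16.3)/2 = 33.6°, and the critical height
H_c = (4c/γ) · sinβ cosφ / [1 − cos(β − φ)]
    = (4·27.7/19.7) · sin50.9°·cos16.3° / [1 − cos(34.6°)]
    = 5.624 · 0.7760·0.9598 / [1 − 0.8231]
    = 5.624 · 0.7449 / 0.1769
    = 23.69 m

H_c = 23.69 m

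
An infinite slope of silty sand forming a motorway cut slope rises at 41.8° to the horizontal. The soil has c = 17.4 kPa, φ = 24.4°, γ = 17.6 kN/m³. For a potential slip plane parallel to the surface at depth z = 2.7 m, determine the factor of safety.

FS = 1.24

For an infinite slope with a slip plane parallel to the surface (no pore pressure): FS = [c + γz cos²β tanφ] / [γz sinβ cosβ].
γz = 17.6·2.7 = 47.52 kN/m²
Numerator = 17.4 + 47.52·cos²41.8°·tan24.4° = 17.4 + 47.52·0.5557·0.4536 = 29.379 kPa
Denominator = 47.52·sin41.8°·cos41.8° = 47.52·0.6665·0.7455 = 23.612 kPa
FS = 29.379 / 23.612 = 1.244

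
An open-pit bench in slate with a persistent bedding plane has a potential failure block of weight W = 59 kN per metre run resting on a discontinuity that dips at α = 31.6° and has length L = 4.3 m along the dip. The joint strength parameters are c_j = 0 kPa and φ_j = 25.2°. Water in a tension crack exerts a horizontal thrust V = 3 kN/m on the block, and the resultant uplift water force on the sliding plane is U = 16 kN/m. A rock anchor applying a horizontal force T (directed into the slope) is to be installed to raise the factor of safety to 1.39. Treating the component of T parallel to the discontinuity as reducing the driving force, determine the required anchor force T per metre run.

Resolving forces along and normal to the sliding plane, with the horizontal anchor force T adding T·sinα to the effective normal force and T·cosα acting up the plane against the driving force:
FS = [c_jL + (W cosα − U − V sinα + T sinα) tanφ_j] / [W sinα + V cosα − T cosα]
Without the anchor: N' = 32.7 kN/m, driving T_d = 33.5 kN/m, resisting R = 0·4.3 + 32.7·tan25.2° = 15.4 kN/m, FS = 0.46.
Setting FS = 1.39 and solving for T:
1.39·(33.5 − T cos31.6°) = 15.4 + T sin31.6°·tan25.2°
T·(sin31.6°·tan25.2° + 1.39·cos31.6°) = 1.39·33.5 − 15.4
T·(0.5240·0.4706 + 1.39·0.8517) = 46.5 − 15.4 = 31.1
T·1.4305 = 31.1
T = 21.8 kN/m

T = 22 kN/m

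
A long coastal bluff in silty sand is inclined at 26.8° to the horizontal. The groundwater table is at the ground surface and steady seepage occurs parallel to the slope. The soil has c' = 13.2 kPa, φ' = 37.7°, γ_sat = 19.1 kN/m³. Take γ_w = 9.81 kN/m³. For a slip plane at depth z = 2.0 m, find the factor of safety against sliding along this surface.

FS = 1.60

With seepage parallel to the slope and the water table at the surface, the effective normal stress on the slip plane uses the buoyant unit weight γ' = γ_sat − γ_w while the driving shear stress uses γ_sat:
FS = [c' + γ' z cos²β tanφ'] / [γ_sat z sinβ cosβ]
γ' = 19.1 − 9.81 = 9.29 kN/m³
Numerator = 13.2 + 9.29·2.0·cos²26.8°·tan37.7° = 13.2 + 9.29·2.0·0.7967·0.7729 = 24.641 kPa
Denominator = 19.1·2.0·sin26.8°·cos26.8° = 19.1·2.0·0.4509·0.8926 = 15.373 kPa
FS = 24.641 / 15.373 = 1.603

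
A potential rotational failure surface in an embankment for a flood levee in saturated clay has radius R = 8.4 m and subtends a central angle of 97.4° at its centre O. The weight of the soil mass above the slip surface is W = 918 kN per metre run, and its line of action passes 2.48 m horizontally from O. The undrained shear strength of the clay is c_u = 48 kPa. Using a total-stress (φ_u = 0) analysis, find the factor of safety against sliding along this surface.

Taking moments about the centre O, the resisting moment is provided by the undrained shear strength acting along the arc:
Arc length L_a = R·θ = 8.4·(97.4°·π/180) = 8.4·1.7000 = 14.28 m
M_R = c_u·L_a·R = 48·14.28·8.4 = 5757.5 kN·m/m
M_D = W·d = 918·2.48 = 2276.6 kN·m/m
FS = M_R / M_D = 5757.5 / 2276.6 = 2.529

FS = 2.53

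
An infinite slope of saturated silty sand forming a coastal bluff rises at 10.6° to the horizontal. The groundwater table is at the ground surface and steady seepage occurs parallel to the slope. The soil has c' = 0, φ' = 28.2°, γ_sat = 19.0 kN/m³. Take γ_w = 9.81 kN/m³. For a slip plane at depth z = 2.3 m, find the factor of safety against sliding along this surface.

FS = 1.39

With seepage parallel to the slope and the water table at the surface, the effective normal stress on the slip plane uses the buoyant unit weight γ' = γ_sat − γ_w while the driving shear stress uses γ_sat:
FS = [c' + γ' z cos²β tanφ'] / [γ_sat z sinβ cosβ]
(For c' = 0 this reduces to FS = (γ'/γ_sat)·tanφ'/tanβ.)
γ' = 19.0 − 9.81 = 9.19 kN/m³
Numerator = 0.0 + 9.19·2.3·cos²10.6°·tan28.2° = 0.0 + 9.19·2.3·0.9662·0.5362 = 10.950 kPa
Denominator = 19.0·2.3·sin10.6°·cos10.6° = 19.0·2.3·0.1840·0.9829 = 7.901 kPa
FS = 10.950 / 7.901 = 1.386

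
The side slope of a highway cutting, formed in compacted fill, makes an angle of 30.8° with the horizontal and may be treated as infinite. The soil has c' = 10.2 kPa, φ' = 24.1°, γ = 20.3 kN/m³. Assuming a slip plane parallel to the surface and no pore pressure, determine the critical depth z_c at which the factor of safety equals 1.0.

z_c = 4.58 m

Setting FS = 1.00 in FS = [c' + γz cos²β tanφ'] / [γz sinβ cosβ] and solving for z:
z = c' / [γ cosβ (FS·sinβ − cosβ·tanφ')]
  = 10.2 / [20.3·cos30.8°·(1.00·sin30.8° − cos30.8°·tan24.1°)]
  = 10.2 / [20.3·0.8590·(1.00·0.5120 − 0.8590·0.4473)]
  = 10.2 / 2.2286 = 4.577 m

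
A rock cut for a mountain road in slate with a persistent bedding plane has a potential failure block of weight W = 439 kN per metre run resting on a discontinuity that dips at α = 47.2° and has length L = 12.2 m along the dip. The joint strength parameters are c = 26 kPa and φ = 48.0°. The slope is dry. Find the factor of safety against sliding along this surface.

Resolving the block weight along and normal to the plane and applying the Mohr–Coulomb strength on the joint:
N' = W cosα = 439·cos47.2° = 298.3 kN/m
Driving force T = W sinα = 439·sin47.2° = 322.1 kN/m
Resisting force R = c·L + N'·tanφ = 26·12.2 + 298.3·tan48.0° = 317.2 + 331.3 = 648.5 kN/m
FS = R / T = 648.5 / 322.1 = 2.013

FS = 2.01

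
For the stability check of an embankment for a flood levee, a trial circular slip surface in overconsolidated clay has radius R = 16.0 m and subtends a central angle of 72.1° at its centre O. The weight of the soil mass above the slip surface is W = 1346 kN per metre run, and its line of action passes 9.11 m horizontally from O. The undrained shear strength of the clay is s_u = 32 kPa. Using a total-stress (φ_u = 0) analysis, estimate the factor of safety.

FS = 0.84

Taking moments about the centre O, the resisting moment is provided by the undrained shear strength acting along the arc:
Arc length L_a = R·θ = 16.0·(72.1°·π/180) = 16.0·1.2584 = 20.13 m
M_R = s_u·L_a·R = 32·20.13·16.0 = 10308.7 kN·m/m
M_D = W·d = 1346·9.11 = 12262.1 kN·m/m
FS = M_R / M_D = 10308.7 / 12262.1 = 0.841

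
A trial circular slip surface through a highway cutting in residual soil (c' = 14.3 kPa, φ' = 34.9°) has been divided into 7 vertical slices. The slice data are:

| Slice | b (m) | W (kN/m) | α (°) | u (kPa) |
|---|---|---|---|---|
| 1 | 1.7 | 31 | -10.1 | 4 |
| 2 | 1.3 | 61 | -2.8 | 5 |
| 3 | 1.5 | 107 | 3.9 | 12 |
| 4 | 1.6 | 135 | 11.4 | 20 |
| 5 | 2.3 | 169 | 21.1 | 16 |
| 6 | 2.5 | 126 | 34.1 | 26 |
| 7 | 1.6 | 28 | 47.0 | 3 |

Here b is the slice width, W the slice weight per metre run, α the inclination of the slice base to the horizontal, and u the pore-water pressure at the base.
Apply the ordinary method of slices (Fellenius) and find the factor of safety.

FS = 2.79

Ordinary method of slices: FS = Σ[c'·Δl_i + (W_i cosα_i − u_i·Δl_i)·tanφ'] / Σ W_i sinα_i, with Δl_i = b_i / cosα_i.
Slice 1: Δl = 1.7/cos(-10.1°) = 1.727 m; N'_1 = 31·cos(-10.1°) − 4·1.727 = 23.6; c'Δl = 24.69; W sinα = -5.4
Slice 2: Δl = 1.3/cos(-2.8°) = 1.302 m; N'_2 = 61·cos(-2.8°) − 5·1.302 = 54.4; c'Δl = 18.61; W sinα = -3.0
Slice 3: Δl = 1.5/cos3.9° = 1.503 m; N'_3 = 107·cos3.9° − 12·1.503 = 88.7; c'Δl = 21.50; W sinα = 7.3
Slice 4: Δl = 1.6/cos11.4° = 1.632 m; N'_4 = 135·cos11.4° − 20·1.632 = 99.7; c'Δl = 23.34; W sinα = 26.7
Slice 5: Δl = 2.3/cos21.1° = 2.465 m; N'_5 = 169·cos21.1° − 16·2.465 = 118.2; c'Δl = 35.25; W sinα = 60.8
Slice 6: Δl = 2.5/cos34.1° = 3.019 m; N'_6 = 126·cos34.1° − 26·3.019 = 25.8; c'Δl = 43.17; W sinα = 70.6
Slice 7: Δl = 1.6/cos47.0° = 2.346 m; N'_7 = 28·cos47.0° − 3·2.346 = 12.1; c'Δl = 33.55; W sinα = 20.5
Σc'Δl = 200.1 kN/m; ΣN' = 422.6 kN/m; ΣW sinα = 177.5 kN/m
Resisting = 200.1 + 422.6·tan34.9° = 200.1 + 294.8 = 494.9 kN/m
FS = 494.9 / 177.5 = 2.788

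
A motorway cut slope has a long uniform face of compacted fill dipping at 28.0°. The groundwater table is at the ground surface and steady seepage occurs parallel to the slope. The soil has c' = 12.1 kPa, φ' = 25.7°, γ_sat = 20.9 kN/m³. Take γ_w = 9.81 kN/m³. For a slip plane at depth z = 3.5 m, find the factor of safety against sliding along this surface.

With seepage parallel to the slope and the water table at the surface, the effective normal stress on the slip plane uses the buoyant unit weight γ' = γ_sat − γ_w while the driving shear stress uses γ_sat:
FS = [c' + γ' z cos²β tanφ'] / [γ_sat z sinβ cosβ]
γ' = 20.9 − 9.81 = 11.09 kN/m³
Numerator = 12.1 + 11.09·3.5·cos²28.0°·tan25.7° = 12.1 + 11.09·3.5·0.7796·0.4813 = 26.663 kPa
Denominator = 20.9·3.5·sin28.0°·cos28.0° = 20.9·3.5·0.4695·0.8829 = 30.322 kPa
FS = 26.663 / 30.322 = 0.879

FS = 0.88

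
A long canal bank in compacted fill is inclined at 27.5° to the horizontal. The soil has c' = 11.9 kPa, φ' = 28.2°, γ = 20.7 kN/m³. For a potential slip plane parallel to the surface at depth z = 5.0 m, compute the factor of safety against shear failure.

FS = 1.31

For an infinite slope with a slip plane parallel to the surface (no pore pressure): FS = [c' + γz cos²β tanφ'] / [γz sinβ cosβ].
γz = 20.7·5.0 = 103.50 kN/m²
Numerator = 11.9 + 103.50·cos²27.5°·tan28.2° = 11.9 + 103.50·0.7868·0.5362 = 55.564 kPa
Denominator = 103.50·sin27.5°·cos27.5° = 103.50·0.4617·0.8870 = 42.391 kPa
FS = 55.564 / 42.391 = 1.311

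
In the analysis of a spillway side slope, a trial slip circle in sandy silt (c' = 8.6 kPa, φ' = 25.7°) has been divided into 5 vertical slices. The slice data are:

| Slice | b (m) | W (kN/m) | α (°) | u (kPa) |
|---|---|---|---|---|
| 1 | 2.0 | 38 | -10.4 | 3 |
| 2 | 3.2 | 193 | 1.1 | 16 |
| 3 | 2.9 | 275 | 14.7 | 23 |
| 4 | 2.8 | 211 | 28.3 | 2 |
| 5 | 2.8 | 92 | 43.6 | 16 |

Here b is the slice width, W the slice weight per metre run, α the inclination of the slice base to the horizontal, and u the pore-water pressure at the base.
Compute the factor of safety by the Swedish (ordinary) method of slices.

FS = 1.73

Ordinary method of slices: FS = Σ[c'·Δl_i + (W_i cosα_i − u_i·Δl_i)·tanφ'] / Σ W_i sinα_i, with Δl_i = b_i / cosα_i.
Slice 1: Δl = 2.0/cos(-10.4°) = 2.033 m; N'_1 = 38·cos(-10.4°) − 3·2.033 = 31.3; c'Δl = 17.49; W sinα = -6.9
Slice 2: Δl = 3.2/cos1.1° = 3.201 m; N'_2 = 193·cos1.1° − 16·3.201 = 141.8; c'Δl = 27.53; W sinα = 3.7
Slice 3: Δl = 2.9/cos14.7° = 2.998 m; N'_3 = 275·cos14.7° − 23·2.998 = 197.0; c'Δl = 25.78; W sinα = 69.8
Slice 4: Δl = 2.8/cos28.3° = 3.180 m; N'_4 = 211·cos28.3° − 2·3.180 = 179.4; c'Δl = 27.35; W sinα = 100.0
Slice 5: Δl = 2.8/cos43.6° = 3.866 m; N'_5 = 92·cos43.6° − 16·3.866 = 4.8; c'Δl = 33.25; W sinα = 63.4
Σc'Δl = 131.4 kN/m; ΣN' = 554.3 kN/m; ΣW sinα = 230.1 kN/m
Resisting = 131.4 + 554.3·tan25.7° = 131.4 + 266.7 = 398.1 kN/m
FS = 398.1 / 230.1 = 1.730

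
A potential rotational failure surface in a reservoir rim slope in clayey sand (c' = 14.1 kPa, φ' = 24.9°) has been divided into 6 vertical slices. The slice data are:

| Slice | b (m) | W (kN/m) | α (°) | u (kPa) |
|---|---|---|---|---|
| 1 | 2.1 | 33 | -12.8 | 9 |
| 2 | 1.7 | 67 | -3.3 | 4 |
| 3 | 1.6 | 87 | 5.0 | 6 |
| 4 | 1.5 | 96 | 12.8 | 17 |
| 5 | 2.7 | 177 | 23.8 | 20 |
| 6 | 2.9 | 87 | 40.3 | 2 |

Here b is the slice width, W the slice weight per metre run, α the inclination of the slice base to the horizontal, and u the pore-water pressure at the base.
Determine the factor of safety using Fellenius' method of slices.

Ordinary method of slices: FS = Σ[c'·Δl_i + (W_i cosα_i − u_i·Δl_i)·tanφ'] / Σ W_i sinα_i, with Δl_i = b_i / cosα_i.
Slice 1: Δl = 2.1/cos(-12.8°) = 2.154 m; N'_1 = 33·cos(-12.8°) − 9·2.154 = 12.8; c'Δl = 30.36; W sinα = -7.3
Slice 2: Δl = 1.7/cos(-3.3°) = 1.703 m; N'_2 = 67·cos(-3.3°) − 4·1.703 = 60.1; c'Δl = 24.01; W sinα = -3.9
Slice 3: Δl = 1.6/cos5.0° = 1.606 m; N'_3 = 87·cos5.0° − 6·1.606 = 77.0; c'Δl = 22.65; W sinα = 7.6
Slice 4: Δl = 1.5/cos12.8° = 1.538 m; N'_4 = 96·cos12.8° − 17·1.538 = 67.5; c'Δl = 21.69; W sinα = 21.3
Slice 5: Δl = 2.7/cos23.8° = 2.951 m; N'_5 = 177·cos23.8° − 20·2.951 = 102.9; c'Δl = 41.61; W sinα = 71.4
Slice 6: Δl = 2.9/cos40.3° = 3.802 m; N'_6 = 87·cos40.3° − 2·3.802 = 58.7; c'Δl = 53.61; W sinα = 56.3
Σc'Δl = 193.9 kN/m; ΣN' = 379.0 kN/m; ΣW sinα = 145.4 kN/m
Resisting = 193.9 + 379.0·tan24.9° = 193.9 + 175.9 = 369.9 kN/m
FS = 369.9 / 145.4 = 2.544

FS = 2.54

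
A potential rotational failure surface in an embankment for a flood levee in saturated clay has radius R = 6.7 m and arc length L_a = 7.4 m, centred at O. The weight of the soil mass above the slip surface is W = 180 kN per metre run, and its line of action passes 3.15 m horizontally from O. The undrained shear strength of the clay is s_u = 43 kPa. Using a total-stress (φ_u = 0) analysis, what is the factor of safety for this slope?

Taking moments about the centre O, the resisting moment is provided by the undrained shear strength acting along the arc:
M_R = s_u·L_a·R = 43·7.40·6.7 = 2131.9 kN·m/m
M_D = W·d = 180·3.15 = 567.0 kN·m/m
FS = M_R / M_D = 2131.9 / 567.0 = 3.760

FS = 3.76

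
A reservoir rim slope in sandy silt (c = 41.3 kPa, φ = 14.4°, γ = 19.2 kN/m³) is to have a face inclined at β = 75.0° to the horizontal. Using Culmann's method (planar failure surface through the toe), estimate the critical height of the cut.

Culmann's analysis gives the critical failure plane at α_cr = (β + φ)/2 = (75.0 + 14.4)/2 = 44.7°, and the critical height
H_c = (4c/γ) · sinβ cosφ / [1 − cos(β − φ)]
    = (4·41.3/19.2) · sin75.0°·cos14.4° / [1 − cos(60.6°)]
    = 8.604 · 0.9659·0.9686 / [1 − 0.4909]
    = 8.604 · 0.9356 / 0.5091
    = 15.81 m

H_c = 15.81 m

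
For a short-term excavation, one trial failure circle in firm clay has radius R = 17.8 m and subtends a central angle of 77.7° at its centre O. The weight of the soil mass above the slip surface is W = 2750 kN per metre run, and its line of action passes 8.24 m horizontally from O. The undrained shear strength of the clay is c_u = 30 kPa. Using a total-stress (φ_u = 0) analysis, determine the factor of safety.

FS = 0.57

Taking moments about the centre O, the resisting moment is provided by the undrained shear strength acting along the arc:
Arc length L_a = R·θ = 17.8·(77.7°·π/180) = 17.8·1.3561 = 24.14 m
M_R = c_u·L_a·R = 30·24.14·17.8 = 12890.2 kN·m/m
M_D = W·d = 2750·8.24 = 22660.0 kN·m/m
FS = M_R / M_D = 12890.2 / 22660.0 = 0.569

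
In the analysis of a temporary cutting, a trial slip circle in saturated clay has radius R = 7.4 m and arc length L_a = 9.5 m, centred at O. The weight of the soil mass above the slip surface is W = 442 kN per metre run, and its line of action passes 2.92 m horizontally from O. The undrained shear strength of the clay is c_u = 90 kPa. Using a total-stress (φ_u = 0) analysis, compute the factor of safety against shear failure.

FS = 4.90

Taking moments about the centre O, the resisting moment is provided by the undrained shear strength acting along the arc:
M_R = c_u·L_a·R = 90·9.50·7.4 = 6327.0 kN·m/m
M_D = W·d = 442·2.92 = 1290.6 kN·m/m
FS = M_R / M_D = 6327.0 / 1290.6 = 4.902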